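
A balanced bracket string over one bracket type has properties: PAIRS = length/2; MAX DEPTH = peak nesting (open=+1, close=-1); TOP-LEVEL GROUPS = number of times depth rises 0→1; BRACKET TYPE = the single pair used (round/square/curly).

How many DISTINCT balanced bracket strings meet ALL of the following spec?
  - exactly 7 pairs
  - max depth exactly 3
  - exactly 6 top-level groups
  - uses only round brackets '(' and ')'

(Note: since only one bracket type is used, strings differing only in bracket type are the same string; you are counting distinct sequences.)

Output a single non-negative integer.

Answer: 0

Derivation:
Spec: pairs=7 depth=3 groups=6
Count(depth <= 3) = 6
Count(depth <= 2) = 6
Count(depth == 3) = 6 - 6 = 0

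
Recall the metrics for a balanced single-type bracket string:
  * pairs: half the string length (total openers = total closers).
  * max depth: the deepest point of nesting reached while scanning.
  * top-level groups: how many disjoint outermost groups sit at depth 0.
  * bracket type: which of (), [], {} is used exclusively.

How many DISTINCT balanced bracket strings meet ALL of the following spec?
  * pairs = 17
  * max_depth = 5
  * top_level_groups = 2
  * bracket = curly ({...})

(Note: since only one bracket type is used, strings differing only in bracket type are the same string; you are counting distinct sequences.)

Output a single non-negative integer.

Answer: 8413452

Derivation:
Spec: pairs=17 depth=5 groups=2
Count(depth <= 5) = 11558846
Count(depth <= 4) = 3145394
Count(depth == 5) = 11558846 - 3145394 = 8413452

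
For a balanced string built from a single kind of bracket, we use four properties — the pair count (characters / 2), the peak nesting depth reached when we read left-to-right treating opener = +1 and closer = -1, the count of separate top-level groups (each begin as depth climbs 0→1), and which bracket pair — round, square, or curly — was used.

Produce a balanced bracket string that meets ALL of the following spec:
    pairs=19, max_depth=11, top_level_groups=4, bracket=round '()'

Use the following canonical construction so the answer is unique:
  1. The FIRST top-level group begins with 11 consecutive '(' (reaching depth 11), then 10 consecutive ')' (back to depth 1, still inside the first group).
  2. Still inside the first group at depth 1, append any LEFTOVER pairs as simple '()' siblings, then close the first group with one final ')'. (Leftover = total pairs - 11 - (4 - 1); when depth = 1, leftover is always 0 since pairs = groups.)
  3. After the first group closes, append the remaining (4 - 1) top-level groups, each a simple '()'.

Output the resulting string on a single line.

Answer: ((((((((((())))))))))()()()()())()()()

Derivation:
Spec: pairs=19 depth=11 groups=4
Leftover pairs = 19 - 11 - (4-1) = 5
First group: deep chain of depth 11 + 5 sibling pairs
Remaining 3 groups: simple '()' each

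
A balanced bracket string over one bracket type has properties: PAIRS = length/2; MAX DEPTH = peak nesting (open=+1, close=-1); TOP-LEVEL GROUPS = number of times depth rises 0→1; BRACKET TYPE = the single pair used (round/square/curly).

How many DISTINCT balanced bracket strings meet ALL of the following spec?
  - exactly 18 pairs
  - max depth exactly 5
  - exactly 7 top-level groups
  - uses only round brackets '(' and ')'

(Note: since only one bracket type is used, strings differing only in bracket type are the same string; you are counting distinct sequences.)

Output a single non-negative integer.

Answer: 2253349

Derivation:
Spec: pairs=18 depth=5 groups=7
Count(depth <= 5) = 6947003
Count(depth <= 4) = 4693654
Count(depth == 5) = 6947003 - 4693654 = 2253349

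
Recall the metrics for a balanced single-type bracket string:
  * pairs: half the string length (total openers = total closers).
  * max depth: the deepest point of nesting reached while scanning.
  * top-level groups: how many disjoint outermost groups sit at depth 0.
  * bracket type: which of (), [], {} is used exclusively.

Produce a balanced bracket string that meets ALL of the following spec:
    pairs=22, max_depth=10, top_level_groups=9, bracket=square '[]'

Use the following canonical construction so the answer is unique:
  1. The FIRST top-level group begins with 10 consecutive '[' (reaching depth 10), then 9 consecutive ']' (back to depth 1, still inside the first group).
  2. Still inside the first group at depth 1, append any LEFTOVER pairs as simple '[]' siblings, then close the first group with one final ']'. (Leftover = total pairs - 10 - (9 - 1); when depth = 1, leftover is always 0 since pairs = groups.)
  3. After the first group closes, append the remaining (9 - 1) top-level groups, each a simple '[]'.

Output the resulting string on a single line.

Spec: pairs=22 depth=10 groups=9
Leftover pairs = 22 - 10 - (9-1) = 4
First group: deep chain of depth 10 + 4 sibling pairs
Remaining 8 groups: simple '[]' each

Answer: [[[[[[[[[[]]]]]]]]][][][][]][][][][][][][][]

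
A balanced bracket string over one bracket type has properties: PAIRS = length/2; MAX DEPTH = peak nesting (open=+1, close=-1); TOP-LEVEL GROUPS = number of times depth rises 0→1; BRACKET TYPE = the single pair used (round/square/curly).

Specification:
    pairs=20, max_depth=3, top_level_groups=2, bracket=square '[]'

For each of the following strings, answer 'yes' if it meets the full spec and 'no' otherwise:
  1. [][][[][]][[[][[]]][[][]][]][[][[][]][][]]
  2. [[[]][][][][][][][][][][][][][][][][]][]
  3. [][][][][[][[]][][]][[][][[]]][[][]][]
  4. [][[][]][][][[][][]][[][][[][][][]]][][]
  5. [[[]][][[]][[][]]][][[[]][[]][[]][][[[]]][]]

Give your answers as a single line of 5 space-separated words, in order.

Answer: no yes no no no

Derivation:
String 1 '[][][[][]][[[][[]]][[][]][]][[][[][]][][]]': depth seq [1 0 1 0 1 2 1 2 1 0 1 2 3 2 3 4 3 2 1 2 3 2 3 2 1 2 1 0 1 2 1 2 3 2 3 2 1 2 1 2 1 0]
  -> pairs=21 depth=4 groups=5 -> no
String 2 '[[[]][][][][][][][][][][][][][][][][]][]': depth seq [1 2 3 2 1 2 1 2 1 2 1 2 1 2 1 2 1 2 1 2 1 2 1 2 1 2 1 2 1 2 1 2 1 2 1 2 1 0 1 0]
  -> pairs=20 depth=3 groups=2 -> yes
String 3 '[][][][][[][[]][][]][[][][[]]][[][]][]': depth seq [1 0 1 0 1 0 1 0 1 2 1 2 3 2 1 2 1 2 1 0 1 2 1 2 1 2 3 2 1 0 1 2 1 2 1 0 1 0]
  -> pairs=19 depth=3 groups=8 -> no
String 4 '[][[][]][][][[][][]][[][][[][][][]]][][]': depth seq [1 0 1 2 1 2 1 0 1 0 1 0 1 2 1 2 1 2 1 0 1 2 1 2 1 2 3 2 3 2 3 2 3 2 1 0 1 0 1 0]
  -> pairs=20 depth=3 groups=8 -> no
String 5 '[[[]][][[]][[][]]][][[[]][[]][[]][][[[]]][]]': depth seq [1 2 3 2 1 2 1 2 3 2 1 2 3 2 3 2 1 0 1 0 1 2 3 2 1 2 3 2 1 2 3 2 1 2 1 2 3 4 3 2 1 2 1 0]
  -> pairs=22 depth=4 groups=3 -> no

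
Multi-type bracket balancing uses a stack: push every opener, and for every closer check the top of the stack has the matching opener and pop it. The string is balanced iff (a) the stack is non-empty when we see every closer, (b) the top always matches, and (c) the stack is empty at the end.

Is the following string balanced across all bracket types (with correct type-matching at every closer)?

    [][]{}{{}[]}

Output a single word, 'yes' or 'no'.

Answer: yes

Derivation:
pos 0: push '['; stack = [
pos 1: ']' matches '['; pop; stack = (empty)
pos 2: push '['; stack = [
pos 3: ']' matches '['; pop; stack = (empty)
pos 4: push '{'; stack = {
pos 5: '}' matches '{'; pop; stack = (empty)
pos 6: push '{'; stack = {
pos 7: push '{'; stack = {{
pos 8: '}' matches '{'; pop; stack = {
pos 9: push '['; stack = {[
pos 10: ']' matches '['; pop; stack = {
pos 11: '}' matches '{'; pop; stack = (empty)
end: stack empty → VALID
Verdict: properly nested → yes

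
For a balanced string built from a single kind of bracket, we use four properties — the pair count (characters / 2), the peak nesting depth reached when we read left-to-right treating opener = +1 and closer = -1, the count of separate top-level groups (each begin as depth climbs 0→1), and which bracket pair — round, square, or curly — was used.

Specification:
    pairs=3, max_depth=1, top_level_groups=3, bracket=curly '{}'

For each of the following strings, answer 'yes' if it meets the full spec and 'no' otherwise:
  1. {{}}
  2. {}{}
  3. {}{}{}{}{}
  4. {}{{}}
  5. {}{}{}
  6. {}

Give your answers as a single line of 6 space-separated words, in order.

Answer: no no no no yes no

Derivation:
String 1 '{{}}': depth seq [1 2 1 0]
  -> pairs=2 depth=2 groups=1 -> no
String 2 '{}{}': depth seq [1 0 1 0]
  -> pairs=2 depth=1 groups=2 -> no
String 3 '{}{}{}{}{}': depth seq [1 0 1 0 1 0 1 0 1 0]
  -> pairs=5 depth=1 groups=5 -> no
String 4 '{}{{}}': depth seq [1 0 1 2 1 0]
  -> pairs=3 depth=2 groups=2 -> no
String 5 '{}{}{}': depth seq [1 0 1 0 1 0]
  -> pairs=3 depth=1 groups=3 -> yes
String 6 '{}': depth seq [1 0]
  -> pairs=1 depth=1 groups=1 -> no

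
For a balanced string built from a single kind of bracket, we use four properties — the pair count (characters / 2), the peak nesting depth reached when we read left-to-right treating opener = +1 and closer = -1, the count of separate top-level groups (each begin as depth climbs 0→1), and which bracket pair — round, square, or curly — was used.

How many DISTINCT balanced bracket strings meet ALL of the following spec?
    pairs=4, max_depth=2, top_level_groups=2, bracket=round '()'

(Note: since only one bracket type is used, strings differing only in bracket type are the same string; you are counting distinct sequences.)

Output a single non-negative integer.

Spec: pairs=4 depth=2 groups=2
Count(depth <= 2) = 3
Count(depth <= 1) = 0
Count(depth == 2) = 3 - 0 = 3

Answer: 3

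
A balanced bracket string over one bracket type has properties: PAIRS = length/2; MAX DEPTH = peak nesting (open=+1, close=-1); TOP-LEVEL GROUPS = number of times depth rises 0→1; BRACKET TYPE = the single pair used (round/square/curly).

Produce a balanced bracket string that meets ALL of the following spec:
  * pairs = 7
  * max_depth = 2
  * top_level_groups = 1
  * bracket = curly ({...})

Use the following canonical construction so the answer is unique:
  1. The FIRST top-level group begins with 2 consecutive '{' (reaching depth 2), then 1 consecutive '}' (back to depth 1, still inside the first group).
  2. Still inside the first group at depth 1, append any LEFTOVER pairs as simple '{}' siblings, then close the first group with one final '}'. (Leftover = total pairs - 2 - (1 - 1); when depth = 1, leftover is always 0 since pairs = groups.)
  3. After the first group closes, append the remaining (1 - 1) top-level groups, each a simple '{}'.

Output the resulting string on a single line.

Answer: {{}{}{}{}{}{}}

Derivation:
Spec: pairs=7 depth=2 groups=1
Leftover pairs = 7 - 2 - (1-1) = 5
First group: deep chain of depth 2 + 5 sibling pairs
Remaining 0 groups: simple '{}' each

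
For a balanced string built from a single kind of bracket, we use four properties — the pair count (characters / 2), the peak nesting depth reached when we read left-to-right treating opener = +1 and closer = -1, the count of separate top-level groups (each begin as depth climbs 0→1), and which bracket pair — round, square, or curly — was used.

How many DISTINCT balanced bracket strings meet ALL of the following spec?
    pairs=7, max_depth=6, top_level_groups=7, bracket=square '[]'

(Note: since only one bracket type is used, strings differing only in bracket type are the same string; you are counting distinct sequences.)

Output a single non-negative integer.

Spec: pairs=7 depth=6 groups=7
Count(depth <= 6) = 1
Count(depth <= 5) = 1
Count(depth == 6) = 1 - 1 = 0

Answer: 0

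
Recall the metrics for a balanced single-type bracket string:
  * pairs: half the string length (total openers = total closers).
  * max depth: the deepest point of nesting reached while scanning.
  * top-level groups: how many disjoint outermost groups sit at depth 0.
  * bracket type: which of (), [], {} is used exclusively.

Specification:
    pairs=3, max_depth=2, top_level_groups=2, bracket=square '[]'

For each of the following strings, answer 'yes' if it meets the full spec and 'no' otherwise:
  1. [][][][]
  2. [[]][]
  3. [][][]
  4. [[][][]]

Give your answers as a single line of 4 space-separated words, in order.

String 1 '[][][][]': depth seq [1 0 1 0 1 0 1 0]
  -> pairs=4 depth=1 groups=4 -> no
String 2 '[[]][]': depth seq [1 2 1 0 1 0]
  -> pairs=3 depth=2 groups=2 -> yes
String 3 '[][][]': depth seq [1 0 1 0 1 0]
  -> pairs=3 depth=1 groups=3 -> no
String 4 '[[][][]]': depth seq [1 2 1 2 1 2 1 0]
  -> pairs=4 depth=2 groups=1 -> no

Answer: no yes no no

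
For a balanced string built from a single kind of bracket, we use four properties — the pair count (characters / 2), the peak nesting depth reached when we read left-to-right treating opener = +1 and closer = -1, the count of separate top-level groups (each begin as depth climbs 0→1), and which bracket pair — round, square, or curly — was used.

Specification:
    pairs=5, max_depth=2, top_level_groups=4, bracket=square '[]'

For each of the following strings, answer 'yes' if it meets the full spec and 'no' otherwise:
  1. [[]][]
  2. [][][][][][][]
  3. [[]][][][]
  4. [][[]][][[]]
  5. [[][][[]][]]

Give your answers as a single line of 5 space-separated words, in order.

String 1 '[[]][]': depth seq [1 2 1 0 1 0]
  -> pairs=3 depth=2 groups=2 -> no
String 2 '[][][][][][][]': depth seq [1 0 1 0 1 0 1 0 1 0 1 0 1 0]
  -> pairs=7 depth=1 groups=7 -> no
String 3 '[[]][][][]': depth seq [1 2 1 0 1 0 1 0 1 0]
  -> pairs=5 depth=2 groups=4 -> yes
String 4 '[][[]][][[]]': depth seq [1 0 1 2 1 0 1 0 1 2 1 0]
  -> pairs=6 depth=2 groups=4 -> no
String 5 '[[][][[]][]]': depth seq [1 2 1 2 1 2 3 2 1 2 1 0]
  -> pairs=6 depth=3 groups=1 -> no

Answer: no no yes no no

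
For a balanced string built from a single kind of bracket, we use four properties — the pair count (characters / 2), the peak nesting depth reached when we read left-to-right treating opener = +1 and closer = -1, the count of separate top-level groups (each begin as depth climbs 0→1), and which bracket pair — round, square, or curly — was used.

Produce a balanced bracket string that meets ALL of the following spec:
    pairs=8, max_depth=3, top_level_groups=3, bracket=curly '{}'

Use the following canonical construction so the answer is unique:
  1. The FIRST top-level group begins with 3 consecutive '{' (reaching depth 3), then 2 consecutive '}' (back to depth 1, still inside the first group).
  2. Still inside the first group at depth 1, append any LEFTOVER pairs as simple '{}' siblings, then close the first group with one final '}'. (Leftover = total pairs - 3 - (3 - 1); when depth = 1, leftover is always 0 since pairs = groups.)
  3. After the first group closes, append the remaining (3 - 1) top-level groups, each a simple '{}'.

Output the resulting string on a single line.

Spec: pairs=8 depth=3 groups=3
Leftover pairs = 8 - 3 - (3-1) = 3
First group: deep chain of depth 3 + 3 sibling pairs
Remaining 2 groups: simple '{}' each

Answer: {{{}}{}{}{}}{}{}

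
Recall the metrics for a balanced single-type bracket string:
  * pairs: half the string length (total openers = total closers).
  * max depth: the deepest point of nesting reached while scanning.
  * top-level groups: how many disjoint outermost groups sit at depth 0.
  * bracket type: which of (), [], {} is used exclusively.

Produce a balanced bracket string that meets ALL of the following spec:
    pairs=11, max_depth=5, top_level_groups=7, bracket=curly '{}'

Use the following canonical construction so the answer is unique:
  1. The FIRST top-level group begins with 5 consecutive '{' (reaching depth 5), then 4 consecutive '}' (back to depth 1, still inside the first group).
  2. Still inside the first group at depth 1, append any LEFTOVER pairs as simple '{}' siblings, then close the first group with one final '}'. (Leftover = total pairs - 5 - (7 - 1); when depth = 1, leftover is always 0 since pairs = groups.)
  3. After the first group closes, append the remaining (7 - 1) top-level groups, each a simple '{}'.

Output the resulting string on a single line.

Spec: pairs=11 depth=5 groups=7
Leftover pairs = 11 - 5 - (7-1) = 0
First group: deep chain of depth 5 + 0 sibling pairs
Remaining 6 groups: simple '{}' each

Answer: {{{{{}}}}}{}{}{}{}{}{}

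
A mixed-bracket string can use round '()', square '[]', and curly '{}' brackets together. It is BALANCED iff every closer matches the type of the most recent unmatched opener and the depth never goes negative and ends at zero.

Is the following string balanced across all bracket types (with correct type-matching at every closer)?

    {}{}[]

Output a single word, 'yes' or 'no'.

Answer: yes

Derivation:
pos 0: push '{'; stack = {
pos 1: '}' matches '{'; pop; stack = (empty)
pos 2: push '{'; stack = {
pos 3: '}' matches '{'; pop; stack = (empty)
pos 4: push '['; stack = [
pos 5: ']' matches '['; pop; stack = (empty)
end: stack empty → VALID
Verdict: properly nested → yes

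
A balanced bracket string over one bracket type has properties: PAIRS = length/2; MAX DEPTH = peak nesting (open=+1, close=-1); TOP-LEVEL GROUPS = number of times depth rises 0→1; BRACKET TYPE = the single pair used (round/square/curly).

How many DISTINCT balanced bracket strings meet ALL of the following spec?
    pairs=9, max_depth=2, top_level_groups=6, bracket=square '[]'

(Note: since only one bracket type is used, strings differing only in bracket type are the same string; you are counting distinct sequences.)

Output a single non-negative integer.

Spec: pairs=9 depth=2 groups=6
Count(depth <= 2) = 56
Count(depth <= 1) = 0
Count(depth == 2) = 56 - 0 = 56

Answer: 56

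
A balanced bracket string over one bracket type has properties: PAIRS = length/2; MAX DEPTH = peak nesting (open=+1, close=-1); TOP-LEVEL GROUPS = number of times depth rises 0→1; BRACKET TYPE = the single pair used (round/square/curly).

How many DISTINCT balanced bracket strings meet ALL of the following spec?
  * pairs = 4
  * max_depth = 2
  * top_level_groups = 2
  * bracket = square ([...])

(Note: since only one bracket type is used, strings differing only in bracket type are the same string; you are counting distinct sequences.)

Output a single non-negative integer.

Spec: pairs=4 depth=2 groups=2
Count(depth <= 2) = 3
Count(depth <= 1) = 0
Count(depth == 2) = 3 - 0 = 3

Answer: 3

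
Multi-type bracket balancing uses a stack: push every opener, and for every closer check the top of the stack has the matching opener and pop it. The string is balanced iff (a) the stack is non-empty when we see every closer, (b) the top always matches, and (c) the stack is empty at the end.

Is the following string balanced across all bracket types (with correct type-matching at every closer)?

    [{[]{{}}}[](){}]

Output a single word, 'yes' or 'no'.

Answer: yes

Derivation:
pos 0: push '['; stack = [
pos 1: push '{'; stack = [{
pos 2: push '['; stack = [{[
pos 3: ']' matches '['; pop; stack = [{
pos 4: push '{'; stack = [{{
pos 5: push '{'; stack = [{{{
pos 6: '}' matches '{'; pop; stack = [{{
pos 7: '}' matches '{'; pop; stack = [{
pos 8: '}' matches '{'; pop; stack = [
pos 9: push '['; stack = [[
pos 10: ']' matches '['; pop; stack = [
pos 11: push '('; stack = [(
pos 12: ')' matches '('; pop; stack = [
pos 13: push '{'; stack = [{
pos 14: '}' matches '{'; pop; stack = [
pos 15: ']' matches '['; pop; stack = (empty)
end: stack empty → VALID
Verdict: properly nested → yes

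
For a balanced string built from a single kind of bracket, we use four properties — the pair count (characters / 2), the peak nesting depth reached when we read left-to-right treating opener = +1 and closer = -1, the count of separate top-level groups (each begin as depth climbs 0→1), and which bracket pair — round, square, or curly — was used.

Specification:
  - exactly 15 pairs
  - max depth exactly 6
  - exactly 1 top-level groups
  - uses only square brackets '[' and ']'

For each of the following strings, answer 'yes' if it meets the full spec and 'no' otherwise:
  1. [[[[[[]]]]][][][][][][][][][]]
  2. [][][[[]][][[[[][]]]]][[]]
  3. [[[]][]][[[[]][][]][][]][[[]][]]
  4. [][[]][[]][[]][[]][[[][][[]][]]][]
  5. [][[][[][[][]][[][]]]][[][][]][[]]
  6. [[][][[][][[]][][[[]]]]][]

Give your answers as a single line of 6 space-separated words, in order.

String 1 '[[[[[[]]]]][][][][][][][][][]]': depth seq [1 2 3 4 5 6 5 4 3 2 1 2 1 2 1 2 1 2 1 2 1 2 1 2 1 2 1 2 1 0]
  -> pairs=15 depth=6 groups=1 -> yes
String 2 '[][][[[]][][[[[][]]]]][[]]': depth seq [1 0 1 0 1 2 3 2 1 2 1 2 3 4 5 4 5 4 3 2 1 0 1 2 1 0]
  -> pairs=13 depth=5 groups=4 -> no
String 3 '[[[]][]][[[[]][][]][][]][[[]][]]': depth seq [1 2 3 2 1 2 1 0 1 2 3 4 3 2 3 2 3 2 1 2 1 2 1 0 1 2 3 2 1 2 1 0]
  -> pairs=16 depth=4 groups=3 -> no
String 4 '[][[]][[]][[]][[]][[[][][[]][]]][]': depth seq [1 0 1 2 1 0 1 2 1 0 1 2 1 0 1 2 1 0 1 2 3 2 3 2 3 4 3 2 3 2 1 0 1 0]
  -> pairs=17 depth=4 groups=7 -> no
String 5 '[][[][[][[][]][[][]]]][[][][]][[]]': depth seq [1 0 1 2 1 2 3 2 3 4 3 4 3 2 3 4 3 4 3 2 1 0 1 2 1 2 1 2 1 0 1 2 1 0]
  -> pairs=17 depth=4 groups=4 -> no
String 6 '[[][][[][][[]][][[[]]]]][]': depth seq [1 2 1 2 1 2 3 2 3 2 3 4 3 2 3 2 3 4 5 4 3 2 1 0 1 0]
  -> pairs=13 depth=5 groups=2 -> no

Answer: yes no no no no no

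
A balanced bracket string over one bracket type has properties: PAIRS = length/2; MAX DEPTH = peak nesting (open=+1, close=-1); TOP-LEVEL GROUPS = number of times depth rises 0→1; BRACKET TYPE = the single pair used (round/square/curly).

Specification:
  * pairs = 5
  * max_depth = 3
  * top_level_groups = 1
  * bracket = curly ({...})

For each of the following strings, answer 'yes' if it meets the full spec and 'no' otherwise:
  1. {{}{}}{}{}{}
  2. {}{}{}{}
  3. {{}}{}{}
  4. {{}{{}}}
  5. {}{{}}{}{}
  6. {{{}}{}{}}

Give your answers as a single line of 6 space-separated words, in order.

String 1 '{{}{}}{}{}{}': depth seq [1 2 1 2 1 0 1 0 1 0 1 0]
  -> pairs=6 depth=2 groups=4 -> no
String 2 '{}{}{}{}': depth seq [1 0 1 0 1 0 1 0]
  -> pairs=4 depth=1 groups=4 -> no
String 3 '{{}}{}{}': depth seq [1 2 1 0 1 0 1 0]
  -> pairs=4 depth=2 groups=3 -> no
String 4 '{{}{{}}}': depth seq [1 2 1 2 3 2 1 0]
  -> pairs=4 depth=3 groups=1 -> no
String 5 '{}{{}}{}{}': depth seq [1 0 1 2 1 0 1 0 1 0]
  -> pairs=5 depth=2 groups=4 -> no
String 6 '{{{}}{}{}}': depth seq [1 2 3 2 1 2 1 2 1 0]
  -> pairs=5 depth=3 groups=1 -> yes

Answer: no no no no no yes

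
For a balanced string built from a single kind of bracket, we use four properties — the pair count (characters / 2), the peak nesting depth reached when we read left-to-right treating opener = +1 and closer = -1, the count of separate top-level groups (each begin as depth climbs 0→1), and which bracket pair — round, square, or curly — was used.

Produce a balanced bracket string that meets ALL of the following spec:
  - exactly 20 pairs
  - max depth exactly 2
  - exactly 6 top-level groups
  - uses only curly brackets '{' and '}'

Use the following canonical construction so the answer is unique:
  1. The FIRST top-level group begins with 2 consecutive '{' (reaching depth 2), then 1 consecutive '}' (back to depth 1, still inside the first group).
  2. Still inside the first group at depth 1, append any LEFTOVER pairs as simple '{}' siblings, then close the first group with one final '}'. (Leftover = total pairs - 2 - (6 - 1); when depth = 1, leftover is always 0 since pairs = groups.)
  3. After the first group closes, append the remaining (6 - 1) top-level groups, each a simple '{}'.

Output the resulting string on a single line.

Spec: pairs=20 depth=2 groups=6
Leftover pairs = 20 - 2 - (6-1) = 13
First group: deep chain of depth 2 + 13 sibling pairs
Remaining 5 groups: simple '{}' each

Answer: {{}{}{}{}{}{}{}{}{}{}{}{}{}{}}{}{}{}{}{}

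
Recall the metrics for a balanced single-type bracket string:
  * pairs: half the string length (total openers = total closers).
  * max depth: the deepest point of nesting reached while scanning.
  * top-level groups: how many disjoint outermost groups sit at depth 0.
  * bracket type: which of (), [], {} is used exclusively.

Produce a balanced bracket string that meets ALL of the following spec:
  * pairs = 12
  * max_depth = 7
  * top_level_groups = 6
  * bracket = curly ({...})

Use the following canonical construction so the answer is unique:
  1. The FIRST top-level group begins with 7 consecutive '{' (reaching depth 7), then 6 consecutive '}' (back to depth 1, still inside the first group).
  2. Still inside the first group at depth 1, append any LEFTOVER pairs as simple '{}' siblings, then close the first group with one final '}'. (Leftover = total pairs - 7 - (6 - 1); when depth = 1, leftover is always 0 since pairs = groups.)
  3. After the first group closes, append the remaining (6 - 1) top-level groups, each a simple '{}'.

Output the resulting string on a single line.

Spec: pairs=12 depth=7 groups=6
Leftover pairs = 12 - 7 - (6-1) = 0
First group: deep chain of depth 7 + 0 sibling pairs
Remaining 5 groups: simple '{}' each

Answer: {{{{{{{}}}}}}}{}{}{}{}{}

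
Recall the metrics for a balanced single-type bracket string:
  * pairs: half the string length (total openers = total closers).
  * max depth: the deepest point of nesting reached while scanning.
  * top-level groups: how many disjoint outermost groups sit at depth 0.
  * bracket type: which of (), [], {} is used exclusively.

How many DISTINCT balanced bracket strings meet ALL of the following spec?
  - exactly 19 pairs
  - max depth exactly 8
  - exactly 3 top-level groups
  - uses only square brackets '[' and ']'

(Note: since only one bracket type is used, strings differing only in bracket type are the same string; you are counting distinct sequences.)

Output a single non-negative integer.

Answer: 38328477

Derivation:
Spec: pairs=19 depth=8 groups=3
Count(depth <= 8) = 321768285
Count(depth <= 7) = 283439808
Count(depth == 8) = 321768285 - 283439808 = 38328477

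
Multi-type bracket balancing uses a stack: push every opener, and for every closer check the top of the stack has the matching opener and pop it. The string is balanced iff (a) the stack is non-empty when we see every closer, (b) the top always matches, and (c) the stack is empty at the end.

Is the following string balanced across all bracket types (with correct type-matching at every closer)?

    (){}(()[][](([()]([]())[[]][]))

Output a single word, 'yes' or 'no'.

Answer: no

Derivation:
pos 0: push '('; stack = (
pos 1: ')' matches '('; pop; stack = (empty)
pos 2: push '{'; stack = {
pos 3: '}' matches '{'; pop; stack = (empty)
pos 4: push '('; stack = (
pos 5: push '('; stack = ((
pos 6: ')' matches '('; pop; stack = (
pos 7: push '['; stack = ([
pos 8: ']' matches '['; pop; stack = (
pos 9: push '['; stack = ([
pos 10: ']' matches '['; pop; stack = (
pos 11: push '('; stack = ((
pos 12: push '('; stack = (((
pos 13: push '['; stack = ((([
pos 14: push '('; stack = ((([(
pos 15: ')' matches '('; pop; stack = ((([
pos 16: ']' matches '['; pop; stack = (((
pos 17: push '('; stack = ((((
pos 18: push '['; stack = (((([
pos 19: ']' matches '['; pop; stack = ((((
pos 20: push '('; stack = (((((
pos 21: ')' matches '('; pop; stack = ((((
pos 22: ')' matches '('; pop; stack = (((
pos 23: push '['; stack = ((([
pos 24: push '['; stack = ((([[
pos 25: ']' matches '['; pop; stack = ((([
pos 26: ']' matches '['; pop; stack = (((
pos 27: push '['; stack = ((([
pos 28: ']' matches '['; pop; stack = (((
pos 29: ')' matches '('; pop; stack = ((
pos 30: ')' matches '('; pop; stack = (
end: stack still non-empty (() → INVALID
Verdict: unclosed openers at end: ( → no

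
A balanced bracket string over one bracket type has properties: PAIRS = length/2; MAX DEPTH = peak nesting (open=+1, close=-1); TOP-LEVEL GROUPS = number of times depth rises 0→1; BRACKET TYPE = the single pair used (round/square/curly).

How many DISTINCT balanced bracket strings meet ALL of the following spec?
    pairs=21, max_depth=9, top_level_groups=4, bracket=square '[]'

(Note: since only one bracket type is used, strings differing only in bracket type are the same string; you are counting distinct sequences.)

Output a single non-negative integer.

Spec: pairs=21 depth=9 groups=4
Count(depth <= 9) = 2948226600
Count(depth <= 8) = 2799662032
Count(depth == 9) = 2948226600 - 2799662032 = 148564568

Answer: 148564568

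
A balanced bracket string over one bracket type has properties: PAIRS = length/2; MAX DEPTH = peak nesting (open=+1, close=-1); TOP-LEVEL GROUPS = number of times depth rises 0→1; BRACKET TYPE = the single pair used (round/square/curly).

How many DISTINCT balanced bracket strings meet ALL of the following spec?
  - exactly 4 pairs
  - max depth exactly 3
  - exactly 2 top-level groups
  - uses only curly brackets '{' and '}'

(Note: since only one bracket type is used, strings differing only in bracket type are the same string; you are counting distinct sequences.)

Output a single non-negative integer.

Spec: pairs=4 depth=3 groups=2
Count(depth <= 3) = 5
Count(depth <= 2) = 3
Count(depth == 3) = 5 - 3 = 2

Answer: 2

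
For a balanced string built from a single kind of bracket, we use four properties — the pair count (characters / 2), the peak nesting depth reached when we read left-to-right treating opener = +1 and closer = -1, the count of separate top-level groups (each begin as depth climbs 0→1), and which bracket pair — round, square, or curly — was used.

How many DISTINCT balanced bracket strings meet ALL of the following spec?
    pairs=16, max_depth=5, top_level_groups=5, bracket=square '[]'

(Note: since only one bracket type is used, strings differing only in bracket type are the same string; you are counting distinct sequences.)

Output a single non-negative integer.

Answer: 732075

Derivation:
Spec: pairs=16 depth=5 groups=5
Count(depth <= 5) = 1846550
Count(depth <= 4) = 1114475
Count(depth == 5) = 1846550 - 1114475 = 732075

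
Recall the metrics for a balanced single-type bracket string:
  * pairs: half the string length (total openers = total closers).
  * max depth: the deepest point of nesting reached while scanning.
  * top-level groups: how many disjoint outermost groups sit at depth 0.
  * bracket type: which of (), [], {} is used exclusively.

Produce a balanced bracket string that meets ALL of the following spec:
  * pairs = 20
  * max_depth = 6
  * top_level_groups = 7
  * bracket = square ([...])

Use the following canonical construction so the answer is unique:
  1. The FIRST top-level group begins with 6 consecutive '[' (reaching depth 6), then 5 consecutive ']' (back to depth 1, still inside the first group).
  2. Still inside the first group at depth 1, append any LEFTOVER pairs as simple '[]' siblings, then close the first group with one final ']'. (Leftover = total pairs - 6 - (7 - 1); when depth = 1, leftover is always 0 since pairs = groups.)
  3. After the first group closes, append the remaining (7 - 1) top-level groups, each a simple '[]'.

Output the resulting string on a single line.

Answer: [[[[[[]]]]][][][][][][][][]][][][][][][]

Derivation:
Spec: pairs=20 depth=6 groups=7
Leftover pairs = 20 - 6 - (7-1) = 8
First group: deep chain of depth 6 + 8 sibling pairs
Remaining 6 groups: simple '[]' each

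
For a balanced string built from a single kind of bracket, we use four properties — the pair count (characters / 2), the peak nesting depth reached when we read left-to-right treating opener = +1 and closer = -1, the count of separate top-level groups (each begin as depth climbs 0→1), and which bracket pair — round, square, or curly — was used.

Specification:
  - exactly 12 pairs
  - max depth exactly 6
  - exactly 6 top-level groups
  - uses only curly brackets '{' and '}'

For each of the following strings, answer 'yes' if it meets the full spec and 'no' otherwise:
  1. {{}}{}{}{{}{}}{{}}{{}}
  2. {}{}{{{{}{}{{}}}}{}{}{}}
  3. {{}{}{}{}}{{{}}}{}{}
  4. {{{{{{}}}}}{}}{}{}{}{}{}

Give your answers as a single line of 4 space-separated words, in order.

String 1 '{{}}{}{}{{}{}}{{}}{{}}': depth seq [1 2 1 0 1 0 1 0 1 2 1 2 1 0 1 2 1 0 1 2 1 0]
  -> pairs=11 depth=2 groups=6 -> no
String 2 '{}{}{{{{}{}{{}}}}{}{}{}}': depth seq [1 0 1 0 1 2 3 4 3 4 3 4 5 4 3 2 1 2 1 2 1 2 1 0]
  -> pairs=12 depth=5 groups=3 -> no
String 3 '{{}{}{}{}}{{{}}}{}{}': depth seq [1 2 1 2 1 2 1 2 1 0 1 2 3 2 1 0 1 0 1 0]
  -> pairs=10 depth=3 groups=4 -> no
String 4 '{{{{{{}}}}}{}}{}{}{}{}{}': depth seq [1 2 3 4 5 6 5 4 3 2 1 2 1 0 1 0 1 0 1 0 1 0 1 0]
  -> pairs=12 depth=6 groups=6 -> yes

Answer: no no no yes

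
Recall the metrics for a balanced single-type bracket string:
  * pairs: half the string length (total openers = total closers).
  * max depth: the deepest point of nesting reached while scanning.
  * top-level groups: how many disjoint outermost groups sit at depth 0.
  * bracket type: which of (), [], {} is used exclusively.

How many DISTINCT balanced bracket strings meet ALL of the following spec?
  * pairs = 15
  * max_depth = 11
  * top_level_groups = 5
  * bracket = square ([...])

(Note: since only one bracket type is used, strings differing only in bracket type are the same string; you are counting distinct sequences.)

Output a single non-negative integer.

Spec: pairs=15 depth=11 groups=5
Count(depth <= 11) = 653752
Count(depth <= 10) = 653747
Count(depth == 11) = 653752 - 653747 = 5

Answer: 5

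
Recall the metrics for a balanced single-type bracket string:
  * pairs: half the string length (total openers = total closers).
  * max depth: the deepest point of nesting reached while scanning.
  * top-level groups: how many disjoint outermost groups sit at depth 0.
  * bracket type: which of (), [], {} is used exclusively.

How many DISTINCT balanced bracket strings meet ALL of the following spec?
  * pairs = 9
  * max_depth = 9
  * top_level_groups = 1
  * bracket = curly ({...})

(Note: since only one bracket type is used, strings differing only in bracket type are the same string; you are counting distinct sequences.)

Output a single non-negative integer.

Answer: 1

Derivation:
Spec: pairs=9 depth=9 groups=1
Count(depth <= 9) = 1430
Count(depth <= 8) = 1429
Count(depth == 9) = 1430 - 1429 = 1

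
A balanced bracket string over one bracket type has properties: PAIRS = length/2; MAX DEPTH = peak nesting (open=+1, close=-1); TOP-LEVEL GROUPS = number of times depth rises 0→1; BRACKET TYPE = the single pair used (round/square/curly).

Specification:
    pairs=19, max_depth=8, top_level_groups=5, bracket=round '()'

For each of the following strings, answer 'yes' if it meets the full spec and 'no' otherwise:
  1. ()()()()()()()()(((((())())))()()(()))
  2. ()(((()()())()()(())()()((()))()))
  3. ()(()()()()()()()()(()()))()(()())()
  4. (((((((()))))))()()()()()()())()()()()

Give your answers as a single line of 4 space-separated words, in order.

Answer: no no no yes

Derivation:
String 1 '()()()()()()()()(((((())())))()()(()))': depth seq [1 0 1 0 1 0 1 0 1 0 1 0 1 0 1 0 1 2 3 4 5 6 5 4 5 4 3 2 1 2 1 2 1 2 3 2 1 0]
  -> pairs=19 depth=6 groups=9 -> no
String 2 '()(((()()())()()(())()()((()))()))': depth seq [1 0 1 2 3 4 3 4 3 4 3 2 3 2 3 2 3 4 3 2 3 2 3 2 3 4 5 4 3 2 3 2 1 0]
  -> pairs=17 depth=5 groups=2 -> no
String 3 '()(()()()()()()()()(()()))()(()())()': depth seq [1 0 1 2 1 2 1 2 1 2 1 2 1 2 1 2 1 2 1 2 3 2 3 2 1 0 1 0 1 2 1 2 1 0 1 0]
  -> pairs=18 depth=3 groups=5 -> no
String 4 '(((((((()))))))()()()()()()())()()()()': depth seq [1 2 3 4 5 6 7 8 7 6 5 4 3 2 1 2 1 2 1 2 1 2 1 2 1 2 1 2 1 0 1 0 1 0 1 0 1 0]
  -> pairs=19 depth=8 groups=5 -> yes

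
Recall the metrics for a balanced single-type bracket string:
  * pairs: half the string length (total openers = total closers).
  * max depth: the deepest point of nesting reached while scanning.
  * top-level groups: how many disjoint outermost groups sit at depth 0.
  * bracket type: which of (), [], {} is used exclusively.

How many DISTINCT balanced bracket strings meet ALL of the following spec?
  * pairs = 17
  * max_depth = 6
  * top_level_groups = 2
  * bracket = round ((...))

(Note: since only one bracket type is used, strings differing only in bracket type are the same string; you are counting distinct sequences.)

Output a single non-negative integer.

Answer: 9776808

Derivation:
Spec: pairs=17 depth=6 groups=2
Count(depth <= 6) = 21335654
Count(depth <= 5) = 11558846
Count(depth == 6) = 21335654 - 11558846 = 9776808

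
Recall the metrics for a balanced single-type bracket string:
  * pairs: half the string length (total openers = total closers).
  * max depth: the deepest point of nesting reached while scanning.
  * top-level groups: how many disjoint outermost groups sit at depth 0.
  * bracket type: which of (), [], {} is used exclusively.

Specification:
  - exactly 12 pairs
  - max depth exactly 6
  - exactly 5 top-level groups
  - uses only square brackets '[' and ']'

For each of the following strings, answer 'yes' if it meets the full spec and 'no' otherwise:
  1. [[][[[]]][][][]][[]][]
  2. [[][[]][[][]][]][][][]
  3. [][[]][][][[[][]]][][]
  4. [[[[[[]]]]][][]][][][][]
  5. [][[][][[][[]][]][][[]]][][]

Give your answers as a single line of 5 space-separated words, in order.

String 1 '[[][[[]]][][][]][[]][]': depth seq [1 2 1 2 3 4 3 2 1 2 1 2 1 2 1 0 1 2 1 0 1 0]
  -> pairs=11 depth=4 groups=3 -> no
String 2 '[[][[]][[][]][]][][][]': depth seq [1 2 1 2 3 2 1 2 3 2 3 2 1 2 1 0 1 0 1 0 1 0]
  -> pairs=11 depth=3 groups=4 -> no
String 3 '[][[]][][][[[][]]][][]': depth seq [1 0 1 2 1 0 1 0 1 0 1 2 3 2 3 2 1 0 1 0 1 0]
  -> pairs=11 depth=3 groups=7 -> no
String 4 '[[[[[[]]]]][][]][][][][]': depth seq [1 2 3 4 5 6 5 4 3 2 1 2 1 2 1 0 1 0 1 0 1 0 1 0]
  -> pairs=12 depth=6 groups=5 -> yes
String 5 '[][[][][[][[]][]][][[]]][][]': depth seq [1 0 1 2 1 2 1 2 3 2 3 4 3 2 3 2 1 2 1 2 3 2 1 0 1 0 1 0]
  -> pairs=14 depth=4 groups=4 -> no

Answer: no no no yes no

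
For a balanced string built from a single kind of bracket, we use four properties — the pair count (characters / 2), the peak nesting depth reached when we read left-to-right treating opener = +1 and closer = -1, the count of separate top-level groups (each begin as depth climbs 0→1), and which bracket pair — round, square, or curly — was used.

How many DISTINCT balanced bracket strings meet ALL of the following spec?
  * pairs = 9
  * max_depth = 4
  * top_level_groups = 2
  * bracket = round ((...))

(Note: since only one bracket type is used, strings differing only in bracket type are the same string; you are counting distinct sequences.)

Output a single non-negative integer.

Spec: pairs=9 depth=4 groups=2
Count(depth <= 4) = 910
Count(depth <= 3) = 320
Count(depth == 4) = 910 - 320 = 590

Answer: 590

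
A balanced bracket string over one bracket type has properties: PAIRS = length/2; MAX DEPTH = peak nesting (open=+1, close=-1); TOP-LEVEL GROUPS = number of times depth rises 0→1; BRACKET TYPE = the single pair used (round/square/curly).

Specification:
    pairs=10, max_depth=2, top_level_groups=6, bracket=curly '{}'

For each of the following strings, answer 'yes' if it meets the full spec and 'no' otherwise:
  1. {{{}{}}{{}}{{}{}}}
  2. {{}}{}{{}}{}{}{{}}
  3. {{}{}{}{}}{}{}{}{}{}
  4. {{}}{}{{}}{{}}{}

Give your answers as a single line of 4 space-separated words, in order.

String 1 '{{{}{}}{{}}{{}{}}}': depth seq [1 2 3 2 3 2 1 2 3 2 1 2 3 2 3 2 1 0]
  -> pairs=9 depth=3 groups=1 -> no
String 2 '{{}}{}{{}}{}{}{{}}': depth seq [1 2 1 0 1 0 1 2 1 0 1 0 1 0 1 2 1 0]
  -> pairs=9 depth=2 groups=6 -> no
String 3 '{{}{}{}{}}{}{}{}{}{}': depth seq [1 2 1 2 1 2 1 2 1 0 1 0 1 0 1 0 1 0 1 0]
  -> pairs=10 depth=2 groups=6 -> yes
String 4 '{{}}{}{{}}{{}}{}': depth seq [1 2 1 0 1 0 1 2 1 0 1 2 1 0 1 0]
  -> pairs=8 depth=2 groups=5 -> no

Answer: no no yes no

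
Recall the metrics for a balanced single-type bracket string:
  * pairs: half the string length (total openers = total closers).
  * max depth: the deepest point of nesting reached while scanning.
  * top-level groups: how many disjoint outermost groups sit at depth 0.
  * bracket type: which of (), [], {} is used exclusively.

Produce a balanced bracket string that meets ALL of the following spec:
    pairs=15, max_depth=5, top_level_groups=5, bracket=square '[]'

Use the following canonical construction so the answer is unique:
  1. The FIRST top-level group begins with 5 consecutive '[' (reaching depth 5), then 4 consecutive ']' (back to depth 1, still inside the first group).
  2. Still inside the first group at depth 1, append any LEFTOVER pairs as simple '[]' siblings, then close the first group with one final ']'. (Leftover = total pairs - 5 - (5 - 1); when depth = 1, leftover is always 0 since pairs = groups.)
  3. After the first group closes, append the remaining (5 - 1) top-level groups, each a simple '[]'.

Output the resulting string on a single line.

Answer: [[[[[]]]][][][][][][]][][][][]

Derivation:
Spec: pairs=15 depth=5 groups=5
Leftover pairs = 15 - 5 - (5-1) = 6
First group: deep chain of depth 5 + 6 sibling pairs
Remaining 4 groups: simple '[]' each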